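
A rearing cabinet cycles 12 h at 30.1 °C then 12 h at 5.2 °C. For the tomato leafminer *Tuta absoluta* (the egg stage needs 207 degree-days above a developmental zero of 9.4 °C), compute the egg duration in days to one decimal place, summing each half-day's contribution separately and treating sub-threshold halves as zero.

20.0 days

Day half: max(0, 30.1 − 9.4) × 0.5 = 20.7 × 0.5 = 10.35 DD.
Night half: max(0, 5.2 − 9.4) × 0.5 = 0.0 × 0.5 = 0.00 DD.
Per 24 h: 10.35 DD/day.
Duration = 207 / 10.35 = 20.000 ≈ 20.0 days.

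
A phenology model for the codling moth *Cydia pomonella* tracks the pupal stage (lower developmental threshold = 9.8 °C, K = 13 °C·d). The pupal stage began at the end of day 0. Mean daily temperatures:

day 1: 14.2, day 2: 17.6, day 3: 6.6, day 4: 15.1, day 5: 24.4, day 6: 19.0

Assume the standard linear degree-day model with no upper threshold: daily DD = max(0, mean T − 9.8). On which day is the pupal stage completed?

day 4

Daily DD above 9.8 °C: 4.4, 7.8, 0.0, 5.3, 14.6, 9.2.
Cumulative: 4.4, 12.2, 12.2, 17.5, 32.1, 41.3.
The total first reaches 13 DD on day 4.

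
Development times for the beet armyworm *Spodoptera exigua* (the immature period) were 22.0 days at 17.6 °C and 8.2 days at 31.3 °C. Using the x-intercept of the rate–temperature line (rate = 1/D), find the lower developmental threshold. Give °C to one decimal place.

Under the model K = D·(T − T_b), so D₁·(T₁ − T_b) = D₂·(T₂ − T_b).
22.0·(17.6 − T_b) = 8.2·(31.3 − T_b)
T_b = (22.0·17.6 − 8.2·31.3) / (22.0 − 8.2) = 130.54 / 13.8 = 9.459 °C ≈ 9.5 °C.

9.5 °C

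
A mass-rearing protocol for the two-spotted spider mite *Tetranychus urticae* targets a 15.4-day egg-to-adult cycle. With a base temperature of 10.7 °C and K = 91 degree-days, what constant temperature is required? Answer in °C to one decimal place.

16.6 °C

Required daily accumulation = 91 / 15.4 = 5.909 DD/day.
T = T_base + 5.909 = 10.7 + 5.909 = 16.609 ≈ 16.6 °C.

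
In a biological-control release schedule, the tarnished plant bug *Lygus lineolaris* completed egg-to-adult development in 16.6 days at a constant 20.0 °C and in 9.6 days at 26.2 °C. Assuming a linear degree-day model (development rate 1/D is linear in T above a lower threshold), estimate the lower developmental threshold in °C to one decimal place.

11.5 °C

Equal thermal constants: D₁(T₁ − T_b) = D₂(T₂ − T_b).
16.6·(20.0 − T_b) = 9.6·(26.2 − T_b)
T_b = (16.6·20.0 − 9.6·26.2) / (16.6 − 9.6) = 80.48 / 7.0 = 11.497 °C ≈ 11.5 °C.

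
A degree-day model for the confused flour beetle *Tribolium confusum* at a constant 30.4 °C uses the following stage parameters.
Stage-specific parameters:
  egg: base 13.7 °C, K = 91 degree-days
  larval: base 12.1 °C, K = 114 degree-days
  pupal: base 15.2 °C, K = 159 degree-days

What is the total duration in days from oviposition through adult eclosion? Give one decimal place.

22.1 days

egg: 91 / (30.4 − 13.7) = 91 / 16.7 = 5.449 d.
larval: 114 / (30.4 − 12.1) = 114 / 18.3 = 6.230 d.
pupal: 159 / (30.4 − 15.2) = 159 / 15.2 = 10.461 d.
Sum = 22.139 ≈ 22.1 days.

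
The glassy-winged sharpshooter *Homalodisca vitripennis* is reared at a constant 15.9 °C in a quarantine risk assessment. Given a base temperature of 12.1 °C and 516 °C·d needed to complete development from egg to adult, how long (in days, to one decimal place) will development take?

135.8 days

Daily accumulation = 15.9 − 12.1 = 3.8 DD/day.
Duration = 516 / 3.8 = 135.789 ≈ 135.8 days.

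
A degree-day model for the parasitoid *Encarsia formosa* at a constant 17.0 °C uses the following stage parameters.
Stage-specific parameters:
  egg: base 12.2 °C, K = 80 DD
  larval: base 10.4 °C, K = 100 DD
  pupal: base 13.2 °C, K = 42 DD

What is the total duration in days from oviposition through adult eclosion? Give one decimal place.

42.9 days

egg: 80 / (17.0 − 12.2) = 80 / 4.8 = 16.667 d.
larval: 100 / (17.0 − 10.4) = 100 / 6.6 = 15.152 d.
pupal: 42 / (17.0 − 13.2) = 42 / 3.8 = 11.053 d.
Sum = 42.871 ≈ 42.9 days.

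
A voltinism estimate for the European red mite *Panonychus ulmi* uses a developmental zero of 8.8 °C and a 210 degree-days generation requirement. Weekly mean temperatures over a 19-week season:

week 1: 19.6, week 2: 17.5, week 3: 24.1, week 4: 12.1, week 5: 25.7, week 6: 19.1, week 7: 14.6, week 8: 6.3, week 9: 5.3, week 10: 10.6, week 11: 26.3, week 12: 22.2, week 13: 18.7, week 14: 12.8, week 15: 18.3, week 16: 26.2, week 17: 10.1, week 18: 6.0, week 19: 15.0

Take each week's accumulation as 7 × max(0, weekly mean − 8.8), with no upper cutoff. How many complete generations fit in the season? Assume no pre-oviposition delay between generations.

Weekly DD (7 × max(0, T̄ − 8.8)): 75.6, 60.9, 107.1, 23.1, 118.3, 72.1, 40.6, 0.0, 0.0, 12.6, 122.5, 93.8, 69.3, 28.0, 66.5, 121.8, 9.1, 0.0, 43.4.
Season total = 1064.7 DD.
Complete generations = ⌊1064.7 / 210⌋ = 5.

5 generations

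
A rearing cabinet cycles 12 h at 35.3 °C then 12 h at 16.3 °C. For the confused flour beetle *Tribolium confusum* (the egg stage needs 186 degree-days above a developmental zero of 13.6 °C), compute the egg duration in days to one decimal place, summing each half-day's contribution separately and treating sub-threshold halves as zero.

15.2 days

Day half: max(0, 35.3 − 13.6) × 0.5 = 21.7 × 0.5 = 10.85 DD.
Night half: max(0, 16.3 − 13.6) × 0.5 = 2.7 × 0.5 = 1.35 DD.
Per 24 h: 12.20 DD/day.
Duration = 186 / 12.20 = 15.246 ≈ 15.2 days.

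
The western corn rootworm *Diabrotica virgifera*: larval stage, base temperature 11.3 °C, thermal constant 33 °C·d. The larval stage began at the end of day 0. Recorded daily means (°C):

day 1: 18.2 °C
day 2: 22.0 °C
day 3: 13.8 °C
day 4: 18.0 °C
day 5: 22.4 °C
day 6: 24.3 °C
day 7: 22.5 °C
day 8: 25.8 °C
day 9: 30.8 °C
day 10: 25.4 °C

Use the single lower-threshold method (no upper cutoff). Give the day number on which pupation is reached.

Daily DD above 11.3 °C: 6.9, 10.7, 2.5, 6.7, 11.1, 13.0, 11.2, 14.5, 19.5, 14.1.
Cumulative: 6.9, 17.6, 20.1, 26.8, 37.9, 50.9, 62.1, 76.6, 96.1, 110.2.
The total first reaches 33 DD on day 5.

day 5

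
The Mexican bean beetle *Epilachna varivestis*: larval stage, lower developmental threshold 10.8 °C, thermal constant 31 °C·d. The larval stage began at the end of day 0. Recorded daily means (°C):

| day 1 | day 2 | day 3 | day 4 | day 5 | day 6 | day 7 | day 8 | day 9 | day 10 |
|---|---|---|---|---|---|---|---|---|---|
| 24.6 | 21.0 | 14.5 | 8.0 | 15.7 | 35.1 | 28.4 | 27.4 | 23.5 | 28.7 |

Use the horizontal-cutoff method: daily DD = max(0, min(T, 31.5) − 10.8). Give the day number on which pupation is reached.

Daily DD above 10.8 °C (capped at 20.7): 13.8, 10.2, 3.7, 0.0, 4.9, 20.7, 17.6, 16.6, 12.7, 17.9.
Cumulative: 13.8, 24.0, 27.7, 27.7, 32.6, 53.3, 70.9, 87.5, 100.2, 118.1.
The total first reaches 31 DD on day 5.

day 5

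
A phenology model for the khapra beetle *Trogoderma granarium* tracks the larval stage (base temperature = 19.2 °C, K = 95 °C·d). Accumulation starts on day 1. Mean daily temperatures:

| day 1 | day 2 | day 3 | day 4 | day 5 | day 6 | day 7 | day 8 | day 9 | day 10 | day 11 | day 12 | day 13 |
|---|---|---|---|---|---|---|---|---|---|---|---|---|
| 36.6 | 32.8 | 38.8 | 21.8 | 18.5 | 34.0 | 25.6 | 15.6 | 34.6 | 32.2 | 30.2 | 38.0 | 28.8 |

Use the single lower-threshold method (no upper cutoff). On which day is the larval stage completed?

Daily DD above 19.2 °C: 17.4, 13.6, 19.6, 2.6, 0.0, 14.8, 6.4, 0.0, 15.4, 13.0, 11.0, 18.8, 9.6.
Cumulative: 17.4, 31.0, 50.6, 53.2, 53.2, 68.0, 74.4, 74.4, 89.8, 102.8, 113.8, 132.6, 142.2.
The total first reaches 95 DD on day 10.

day 10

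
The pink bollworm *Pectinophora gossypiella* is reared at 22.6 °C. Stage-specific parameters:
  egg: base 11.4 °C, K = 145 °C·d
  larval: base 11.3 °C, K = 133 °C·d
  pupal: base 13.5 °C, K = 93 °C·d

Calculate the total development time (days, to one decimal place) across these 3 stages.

egg: 145 / (22.6 − 11.4) = 145 / 11.2 = 12.946 d.
larval: 133 / (22.6 − 11.3) = 133 / 11.3 = 11.770 d.
pupal: 93 / (22.6 − 13.5) = 93 / 9.1 = 10.220 d.
Sum = 34.936 ≈ 34.9 days.

34.9 days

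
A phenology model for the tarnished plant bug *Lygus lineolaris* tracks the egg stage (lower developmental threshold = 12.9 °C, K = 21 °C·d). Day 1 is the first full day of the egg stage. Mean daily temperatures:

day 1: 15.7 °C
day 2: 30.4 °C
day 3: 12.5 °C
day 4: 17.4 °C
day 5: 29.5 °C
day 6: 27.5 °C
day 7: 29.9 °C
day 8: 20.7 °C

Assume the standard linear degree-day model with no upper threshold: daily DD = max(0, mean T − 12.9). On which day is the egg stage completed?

day 4

Daily DD above 12.9 °C: 2.8, 17.5, 0.0, 4.5, 16.6, 14.6, 17.0, 7.8.
Cumulative: 2.8, 20.3, 20.3, 24.8, 41.4, 56.0, 73.0, 80.8.
The total first reaches 21 DD on day 4.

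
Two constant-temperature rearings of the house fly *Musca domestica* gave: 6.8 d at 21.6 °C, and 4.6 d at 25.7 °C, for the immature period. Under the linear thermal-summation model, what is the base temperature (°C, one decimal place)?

Under the model K = D·(T − T_b), so D₁·(T₁ − T_b) = D₂·(T₂ − T_b).
6.8·(21.6 − T_b) = 4.6·(25.7 − T_b)
T_b = (6.8·21.6 − 4.6·25.7) / (6.8 − 4.6) = 28.66 / 2.2 = 13.027 °C ≈ 13.0 °C.

13.0 °C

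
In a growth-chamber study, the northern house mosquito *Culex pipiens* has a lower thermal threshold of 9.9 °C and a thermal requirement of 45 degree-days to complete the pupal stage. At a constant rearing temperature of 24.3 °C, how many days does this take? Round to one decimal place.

Daily accumulation = 24.3 − 9.9 = 14.4 DD/day.
Duration = 45 / 14.4 = 3.125 ≈ 3.1 days.

3.1 days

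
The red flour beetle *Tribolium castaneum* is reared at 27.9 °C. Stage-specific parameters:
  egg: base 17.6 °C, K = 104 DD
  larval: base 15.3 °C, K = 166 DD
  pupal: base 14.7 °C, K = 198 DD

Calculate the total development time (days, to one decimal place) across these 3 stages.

egg: 104 / (27.9 − 17.6) = 104 / 10.3 = 10.097 d.
larval: 166 / (27.9 − 15.3) = 166 / 12.6 = 13.175 d.
pupal: 198 / (27.9 − 14.7) = 198 / 13.2 = 15.000 d.
Sum = 38.272 ≈ 38.3 days.

38.3 days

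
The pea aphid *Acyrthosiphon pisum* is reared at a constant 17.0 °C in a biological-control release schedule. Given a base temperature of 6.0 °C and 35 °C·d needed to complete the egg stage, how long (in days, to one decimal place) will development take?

Daily accumulation = 17.0 − 6.0 = 11.0 DD/day.
Duration = 35 / 11.0 = 3.182 ≈ 3.2 days.

3.2 days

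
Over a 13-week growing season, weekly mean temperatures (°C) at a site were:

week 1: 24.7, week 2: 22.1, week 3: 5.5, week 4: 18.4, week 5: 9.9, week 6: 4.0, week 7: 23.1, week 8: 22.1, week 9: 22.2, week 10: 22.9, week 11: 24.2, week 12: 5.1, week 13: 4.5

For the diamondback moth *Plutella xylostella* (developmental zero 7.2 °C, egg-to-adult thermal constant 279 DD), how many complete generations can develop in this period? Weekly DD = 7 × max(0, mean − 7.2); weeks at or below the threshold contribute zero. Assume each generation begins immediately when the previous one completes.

3 generations

Weekly DD (7 × max(0, T̄ − 7.2)): 122.5, 104.3, 0.0, 78.4, 18.9, 0.0, 111.3, 104.3, 105.0, 109.9, 119.0, 0.0, 0.0.
Season total = 873.6 DD.
Complete generations = ⌊873.6 / 279⌋ = 3.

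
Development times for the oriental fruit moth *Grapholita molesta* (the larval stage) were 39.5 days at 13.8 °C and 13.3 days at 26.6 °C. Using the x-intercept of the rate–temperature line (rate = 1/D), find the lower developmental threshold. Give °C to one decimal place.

Linear rate model ⇒ the product D·(T − T_b) is constant across temperatures.
39.5·(13.8 − T_b) = 13.3·(26.6 − T_b)
T_b = (39.5·13.8 − 13.3·26.6) / (39.5 − 13.3) = 191.32 / 26.2 = 7.302 °C ≈ 7.3 °C.

7.3 °C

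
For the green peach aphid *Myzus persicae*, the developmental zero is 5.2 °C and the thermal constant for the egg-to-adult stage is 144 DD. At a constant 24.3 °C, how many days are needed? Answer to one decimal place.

Daily accumulation = 24.3 − 5.2 = 19.1 DD/day.
Duration = 144 / 19.1 = 7.539 ≈ 7.5 days.

7.5 days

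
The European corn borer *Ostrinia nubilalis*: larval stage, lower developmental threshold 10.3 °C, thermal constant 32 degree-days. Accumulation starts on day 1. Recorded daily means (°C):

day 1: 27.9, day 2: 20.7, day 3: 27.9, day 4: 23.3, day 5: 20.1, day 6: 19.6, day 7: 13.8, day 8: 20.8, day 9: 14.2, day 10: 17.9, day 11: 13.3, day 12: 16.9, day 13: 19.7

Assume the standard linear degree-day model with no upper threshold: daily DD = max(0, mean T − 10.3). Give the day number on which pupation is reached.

day 3

Daily DD above 10.3 °C: 17.6, 10.4, 17.6, 13.0, 9.8, 9.3, 3.5, 10.5, 3.9, 7.6, 3.0, 6.6, 9.4.
Cumulative: 17.6, 28.0, 45.6, 58.6, 68.4, 77.7, 81.2, 91.7, 95.6, 103.2, 106.2, 112.8, 122.2.
The total first reaches 32 DD on day 3.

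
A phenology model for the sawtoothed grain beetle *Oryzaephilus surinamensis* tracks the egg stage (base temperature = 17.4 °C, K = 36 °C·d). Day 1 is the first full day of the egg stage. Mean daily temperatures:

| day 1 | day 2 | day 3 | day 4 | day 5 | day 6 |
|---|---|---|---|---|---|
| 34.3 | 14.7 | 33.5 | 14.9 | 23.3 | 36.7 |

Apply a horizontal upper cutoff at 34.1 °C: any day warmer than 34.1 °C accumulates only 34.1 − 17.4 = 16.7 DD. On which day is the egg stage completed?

Daily DD above 17.4 °C (capped at 16.7): 16.7, 0.0, 16.1, 0.0, 5.9, 16.7.
Cumulative: 16.7, 16.7, 32.8, 32.8, 38.7, 55.4.
The total first reaches 36 DD on day 5.

day 5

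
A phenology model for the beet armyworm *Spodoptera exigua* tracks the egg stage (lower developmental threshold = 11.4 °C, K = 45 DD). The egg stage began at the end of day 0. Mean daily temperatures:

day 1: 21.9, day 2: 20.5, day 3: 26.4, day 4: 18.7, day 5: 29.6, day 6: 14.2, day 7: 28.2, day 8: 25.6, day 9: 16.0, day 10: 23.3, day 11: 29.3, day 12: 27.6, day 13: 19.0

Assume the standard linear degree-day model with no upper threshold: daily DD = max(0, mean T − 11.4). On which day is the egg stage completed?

day 5

Daily DD above 11.4 °C: 10.5, 9.1, 15.0, 7.3, 18.2, 2.8, 16.8, 14.2, 4.6, 11.9, 17.9, 16.2, 7.6.
Cumulative: 10.5, 19.6, 34.6, 41.9, 60.1, 62.9, 79.7, 93.9, 98.5, 110.4, 128.3, 144.5, 152.1.
The total first reaches 45 DD on day 5.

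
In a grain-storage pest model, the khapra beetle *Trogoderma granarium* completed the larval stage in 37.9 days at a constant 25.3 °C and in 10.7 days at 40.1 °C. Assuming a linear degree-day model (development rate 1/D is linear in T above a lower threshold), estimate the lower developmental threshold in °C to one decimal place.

Linear rate model ⇒ the product D·(T − T_b) is constant across temperatures.
37.9·(25.3 − T_b) = 10.7·(40.1 − T_b)
T_b = (37.9·25.3 − 10.7·40.1) / (37.9 − 10.7) = 529.80 / 27.2 = 19.478 °C ≈ 19.5 °C.

19.5 °C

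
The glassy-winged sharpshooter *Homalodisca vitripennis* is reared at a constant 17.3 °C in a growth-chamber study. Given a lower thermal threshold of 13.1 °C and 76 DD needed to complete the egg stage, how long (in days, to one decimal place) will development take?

Daily accumulation = 17.3 − 13.1 = 4.2 DD/day.
Duration = 76 / 4.2 = 18.095 ≈ 18.1 days.

18.1 days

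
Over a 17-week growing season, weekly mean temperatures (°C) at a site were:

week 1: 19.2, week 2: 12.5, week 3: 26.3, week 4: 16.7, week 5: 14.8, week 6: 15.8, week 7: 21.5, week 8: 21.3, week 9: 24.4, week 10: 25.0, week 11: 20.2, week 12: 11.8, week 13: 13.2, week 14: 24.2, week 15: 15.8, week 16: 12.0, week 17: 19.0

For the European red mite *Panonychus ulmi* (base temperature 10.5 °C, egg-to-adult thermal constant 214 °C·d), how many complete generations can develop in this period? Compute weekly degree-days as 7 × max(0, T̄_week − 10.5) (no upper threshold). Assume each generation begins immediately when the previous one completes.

4 generations

Weekly DD (7 × max(0, T̄ − 10.5)): 60.9, 14.0, 110.6, 43.4, 30.1, 37.1, 77.0, 75.6, 97.3, 101.5, 67.9, 9.1, 18.9, 95.9, 37.1, 10.5, 59.5.
Season total = 946.4 DD.
Complete generations = ⌊946.4 / 214⌋ = 4.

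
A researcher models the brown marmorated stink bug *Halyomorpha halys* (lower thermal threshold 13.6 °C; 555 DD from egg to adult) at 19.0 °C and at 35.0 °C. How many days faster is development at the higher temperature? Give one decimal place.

76.8 days

At 19.0 °C: 555 / (19.0 − 13.6) = 555 / 5.4 = 102.778 d.
At 35.0 °C: 555 / (35.0 − 13.6) = 555 / 21.4 = 25.935 d.
Difference = |102.778 − 25.935| = 76.843 ≈ 76.8 days.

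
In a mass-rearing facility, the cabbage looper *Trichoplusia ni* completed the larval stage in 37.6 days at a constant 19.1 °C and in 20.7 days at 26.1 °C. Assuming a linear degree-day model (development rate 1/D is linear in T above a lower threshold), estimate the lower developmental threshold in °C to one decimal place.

10.5 °C

Under the model K = D·(T − T_b), so D₁·(T₁ − T_b) = D₂·(T₂ − T_b).
37.6·(19.1 − T_b) = 20.7·(26.1 − T_b)
T_b = (37.6·19.1 − 20.7·26.1) / (37.6 − 20.7) = 177.89 / 16.9 = 10.526 °C ≈ 10.5 °C.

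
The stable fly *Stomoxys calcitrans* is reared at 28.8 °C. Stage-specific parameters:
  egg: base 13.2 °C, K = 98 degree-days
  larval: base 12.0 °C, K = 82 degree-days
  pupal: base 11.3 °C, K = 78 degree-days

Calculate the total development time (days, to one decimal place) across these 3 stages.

15.6 days

egg: 98 / (28.8 − 13.2) = 98 / 15.6 = 6.282 d.
larval: 82 / (28.8 − 12.0) = 82 / 16.8 = 4.881 d.
pupal: 78 / (28.8 − 11.3) = 78 / 17.5 = 4.457 d.
Sum = 15.620 ≈ 15.6 days.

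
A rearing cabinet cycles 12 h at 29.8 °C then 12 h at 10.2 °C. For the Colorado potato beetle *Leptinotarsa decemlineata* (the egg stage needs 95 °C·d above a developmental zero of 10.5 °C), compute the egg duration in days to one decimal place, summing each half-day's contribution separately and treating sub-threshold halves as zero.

9.8 days

Day half: max(0, 29.8 − 10.5) × 0.5 = 19.3 × 0.5 = 9.65 DD.
Night half: max(0, 10.2 − 10.5) × 0.5 = 0.0 × 0.5 = 0.00 DD.
Per 24 h: 9.65 DD/day.
Duration = 95 / 9.65 = 9.845 ≈ 9.8 days.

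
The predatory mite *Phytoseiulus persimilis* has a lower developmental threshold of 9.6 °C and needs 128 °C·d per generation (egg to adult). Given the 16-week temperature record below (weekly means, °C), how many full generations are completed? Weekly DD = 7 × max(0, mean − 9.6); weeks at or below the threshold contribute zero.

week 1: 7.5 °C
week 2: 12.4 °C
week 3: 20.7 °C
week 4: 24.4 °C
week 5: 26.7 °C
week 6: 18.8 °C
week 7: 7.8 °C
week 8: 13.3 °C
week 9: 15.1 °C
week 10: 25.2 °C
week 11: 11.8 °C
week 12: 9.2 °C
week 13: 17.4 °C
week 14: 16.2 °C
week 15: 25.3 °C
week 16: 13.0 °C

Weekly DD (7 × max(0, T̄ − 9.6)): 0.0, 19.6, 77.7, 103.6, 119.7, 64.4, 0.0, 25.9, 38.5, 109.2, 15.4, 0.0, 54.6, 46.2, 109.9, 23.8.
Season total = 808.5 DD.
Complete generations = ⌊808.5 / 128⌋ = 6.

6 generations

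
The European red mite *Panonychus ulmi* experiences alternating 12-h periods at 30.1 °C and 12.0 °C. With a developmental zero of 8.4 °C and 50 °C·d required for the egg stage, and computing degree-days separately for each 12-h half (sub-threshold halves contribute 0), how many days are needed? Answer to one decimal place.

Day half: max(0, 30.1 − 8.4) × 0.5 = 21.7 × 0.5 = 10.85 DD.
Night half: max(0, 12.0 − 8.4) × 0.5 = 3.6 × 0.5 = 1.80 DD.
Per 24 h: 12.65 DD/day.
Duration = 50 / 12.65 = 3.953 ≈ 4.0 days.

4.0 days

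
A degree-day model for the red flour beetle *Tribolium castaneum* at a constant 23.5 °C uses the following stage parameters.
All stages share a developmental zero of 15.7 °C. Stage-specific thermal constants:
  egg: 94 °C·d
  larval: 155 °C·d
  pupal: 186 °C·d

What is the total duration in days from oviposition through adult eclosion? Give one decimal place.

55.8 days

Daily accumulation at 23.5 °C = 23.5 − 15.7 = 7.8 DD/day.
Total K = 94 + 155 + 186 = 435 DD.
Total duration = 435 / 7.8 = 55.769 ≈ 55.8 days.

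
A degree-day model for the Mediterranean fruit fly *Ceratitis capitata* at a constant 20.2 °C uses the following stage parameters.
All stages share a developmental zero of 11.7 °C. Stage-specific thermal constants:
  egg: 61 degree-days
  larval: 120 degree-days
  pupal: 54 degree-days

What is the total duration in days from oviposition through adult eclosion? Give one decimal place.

27.6 days

Daily accumulation at 20.2 °C = 20.2 − 11.7 = 8.5 DD/day.
Total K = 61 + 120 + 54 = 235 DD.
Total duration = 235 / 8.5 = 27.647 ≈ 27.6 days.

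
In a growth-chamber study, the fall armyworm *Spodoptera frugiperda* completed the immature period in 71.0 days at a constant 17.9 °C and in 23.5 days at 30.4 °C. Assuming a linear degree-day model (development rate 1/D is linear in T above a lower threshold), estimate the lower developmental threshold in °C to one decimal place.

Equal thermal constants: D₁(T₁ − T_b) = D₂(T₂ − T_b).
71.0·(17.9 − T_b) = 23.5·(30.4 − T_b)
T_b = (71.0·17.9 − 23.5·30.4) / (71.0 − 23.5) = 556.50 / 47.5 = 11.716 °C ≈ 11.7 °C.

11.7 °C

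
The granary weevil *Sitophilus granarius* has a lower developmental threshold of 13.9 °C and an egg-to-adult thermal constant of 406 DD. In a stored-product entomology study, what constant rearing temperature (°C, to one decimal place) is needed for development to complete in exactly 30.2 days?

Required daily accumulation = 406 / 30.2 = 13.444 DD/day.
T = T_base + 13.444 = 13.9 + 13.444 = 27.344 ≈ 27.3 °C.

27.3 °C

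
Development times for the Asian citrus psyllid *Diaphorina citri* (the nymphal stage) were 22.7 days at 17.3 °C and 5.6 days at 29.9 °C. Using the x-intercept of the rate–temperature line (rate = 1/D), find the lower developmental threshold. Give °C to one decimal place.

Under the model K = D·(T − T_b), so D₁·(T₁ − T_b) = D₂·(T₂ − T_b).
22.7·(17.3 − T_b) = 5.6·(29.9 − T_b)
T_b = (22.7·17.3 − 5.6·29.9) / (22.7 − 5.6) = 225.27 / 17.1 = 13.174 °C ≈ 13.2 °C.

13.2 °C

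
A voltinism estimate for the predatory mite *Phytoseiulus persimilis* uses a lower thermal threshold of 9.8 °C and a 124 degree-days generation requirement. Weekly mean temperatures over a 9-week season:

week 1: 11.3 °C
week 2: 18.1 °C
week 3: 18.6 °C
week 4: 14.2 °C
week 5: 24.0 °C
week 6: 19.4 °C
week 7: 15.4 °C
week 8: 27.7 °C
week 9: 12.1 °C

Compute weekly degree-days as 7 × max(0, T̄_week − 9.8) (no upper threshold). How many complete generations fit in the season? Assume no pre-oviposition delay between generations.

4 generations

Weekly DD (7 × max(0, T̄ − 9.8)): 10.5, 58.1, 61.6, 30.8, 99.4, 67.2, 39.2, 125.3, 16.1.
Season total = 508.2 DD.
Complete generations = ⌊508.2 / 124⌋ = 4.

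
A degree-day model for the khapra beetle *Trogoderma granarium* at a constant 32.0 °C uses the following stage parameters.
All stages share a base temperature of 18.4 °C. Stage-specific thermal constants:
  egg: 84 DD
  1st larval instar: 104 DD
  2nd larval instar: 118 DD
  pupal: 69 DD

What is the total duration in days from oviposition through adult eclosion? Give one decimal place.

Daily accumulation at 32.0 °C = 32.0 − 18.4 = 13.6 DD/day.
Total K = 84 + 104 + 118 + 69 = 375 DD.
Total duration = 375 / 13.6 = 27.574 ≈ 27.6 days.

27.6 days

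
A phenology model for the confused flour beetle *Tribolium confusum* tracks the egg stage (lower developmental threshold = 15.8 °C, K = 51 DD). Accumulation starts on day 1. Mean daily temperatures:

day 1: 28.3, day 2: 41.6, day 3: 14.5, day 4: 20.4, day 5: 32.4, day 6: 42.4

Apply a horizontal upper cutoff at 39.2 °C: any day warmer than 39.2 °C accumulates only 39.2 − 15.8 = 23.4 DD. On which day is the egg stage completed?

day 5

Daily DD above 15.8 °C (capped at 23.4): 12.5, 23.4, 0.0, 4.6, 16.6, 23.4.
Cumulative: 12.5, 35.9, 35.9, 40.5, 57.1, 80.5.
The total first reaches 51 DD on day 5.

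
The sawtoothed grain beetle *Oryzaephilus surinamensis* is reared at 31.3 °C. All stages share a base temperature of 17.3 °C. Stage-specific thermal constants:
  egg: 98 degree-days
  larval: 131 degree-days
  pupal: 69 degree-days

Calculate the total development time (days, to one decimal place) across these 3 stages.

21.3 days

Daily accumulation at 31.3 °C = 31.3 − 17.3 = 14.0 DD/day.
Total K = 98 + 131 + 69 = 298 DD.
Total duration = 298 / 14.0 = 21.286 ≈ 21.3 days.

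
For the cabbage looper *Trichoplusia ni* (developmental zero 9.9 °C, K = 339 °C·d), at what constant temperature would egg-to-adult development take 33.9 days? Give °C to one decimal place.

Required daily accumulation = 339 / 33.9 = 10.000 DD/day.
T = T_base + 10.000 = 9.9 + 10.000 = 19.900 ≈ 19.9 °C.

19.9 °C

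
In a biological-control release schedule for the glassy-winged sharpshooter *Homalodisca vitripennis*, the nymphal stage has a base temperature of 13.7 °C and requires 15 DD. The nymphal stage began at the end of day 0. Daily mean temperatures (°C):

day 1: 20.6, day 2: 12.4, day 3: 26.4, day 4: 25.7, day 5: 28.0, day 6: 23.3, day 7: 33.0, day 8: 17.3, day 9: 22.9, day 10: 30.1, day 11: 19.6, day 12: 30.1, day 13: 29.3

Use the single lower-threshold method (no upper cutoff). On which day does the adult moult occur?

Daily DD above 13.7 °C: 6.9, 0.0, 12.7, 12.0, 14.3, 9.6, 19.3, 3.6, 9.2, 16.4, 5.9, 16.4, 15.6.
Cumulative: 6.9, 6.9, 19.6, 31.6, 45.9, 55.5, 74.8, 78.4, 87.6, 104.0, 109.9, 126.3, 141.9.
The total first reaches 15 DD on day 3.

day 3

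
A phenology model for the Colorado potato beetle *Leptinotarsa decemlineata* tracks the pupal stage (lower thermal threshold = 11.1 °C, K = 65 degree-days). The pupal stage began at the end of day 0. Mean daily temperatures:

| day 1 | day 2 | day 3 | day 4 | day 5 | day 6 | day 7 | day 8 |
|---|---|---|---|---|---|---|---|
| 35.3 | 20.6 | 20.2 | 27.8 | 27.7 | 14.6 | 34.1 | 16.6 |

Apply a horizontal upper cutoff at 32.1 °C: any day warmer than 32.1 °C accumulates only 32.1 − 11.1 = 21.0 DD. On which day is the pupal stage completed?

day 5

Daily DD above 11.1 °C (capped at 21.0): 21.0, 9.5, 9.1, 16.7, 16.6, 3.5, 21.0, 5.5.
Cumulative: 21.0, 30.5, 39.6, 56.3, 72.9, 76.4, 97.4, 102.9.
The total first reaches 65 DD on day 5.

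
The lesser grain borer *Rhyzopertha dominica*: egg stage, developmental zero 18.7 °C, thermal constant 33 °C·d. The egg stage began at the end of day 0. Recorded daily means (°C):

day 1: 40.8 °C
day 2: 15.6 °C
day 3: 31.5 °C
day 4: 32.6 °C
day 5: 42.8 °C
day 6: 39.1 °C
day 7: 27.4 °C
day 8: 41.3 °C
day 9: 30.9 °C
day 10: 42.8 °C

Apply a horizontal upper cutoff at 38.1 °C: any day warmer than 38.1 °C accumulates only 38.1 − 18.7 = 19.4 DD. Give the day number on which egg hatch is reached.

day 4

Daily DD above 18.7 °C (capped at 19.4): 19.4, 0.0, 12.8, 13.9, 19.4, 19.4, 8.7, 19.4, 12.2, 19.4.
Cumulative: 19.4, 19.4, 32.2, 46.1, 65.5, 84.9, 93.6, 113.0, 125.2, 144.6.
The total first reaches 33 DD on day 4.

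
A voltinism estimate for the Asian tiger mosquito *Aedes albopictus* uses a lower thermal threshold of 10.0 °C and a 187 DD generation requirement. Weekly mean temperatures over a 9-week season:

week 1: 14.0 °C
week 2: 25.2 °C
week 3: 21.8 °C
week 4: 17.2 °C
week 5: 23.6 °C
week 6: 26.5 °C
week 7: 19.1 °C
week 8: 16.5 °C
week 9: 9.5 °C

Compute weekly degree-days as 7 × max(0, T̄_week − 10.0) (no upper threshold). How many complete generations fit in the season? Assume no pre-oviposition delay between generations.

Weekly DD (7 × max(0, T̄ − 10.0)): 28.0, 106.4, 82.6, 50.4, 95.2, 115.5, 63.7, 45.5, 0.0.
Season total = 587.3 DD.
Complete generations = ⌊587.3 / 187⌋ = 3.

3 generations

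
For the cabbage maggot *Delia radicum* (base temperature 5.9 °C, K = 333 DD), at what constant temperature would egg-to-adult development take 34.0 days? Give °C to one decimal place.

15.7 °C

Required daily accumulation = 333 / 34.0 = 9.794 DD/day.
T = T_base + 9.794 = 5.9 + 9.794 = 15.694 ≈ 15.7 °C.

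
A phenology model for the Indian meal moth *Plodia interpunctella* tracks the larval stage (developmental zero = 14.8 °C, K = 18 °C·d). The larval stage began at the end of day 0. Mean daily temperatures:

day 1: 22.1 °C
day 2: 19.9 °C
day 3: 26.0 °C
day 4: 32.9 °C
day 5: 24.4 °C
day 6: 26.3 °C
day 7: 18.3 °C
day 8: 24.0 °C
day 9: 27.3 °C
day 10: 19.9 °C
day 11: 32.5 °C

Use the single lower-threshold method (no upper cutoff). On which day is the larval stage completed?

day 3

Daily DD above 14.8 °C: 7.3, 5.1, 11.2, 18.1, 9.6, 11.5, 3.5, 9.2, 12.5, 5.1, 17.7.
Cumulative: 7.3, 12.4, 23.6, 41.7, 51.3, 62.8, 66.3, 75.5, 88.0, 93.1, 110.8.
The total first reaches 18 DD on day 3.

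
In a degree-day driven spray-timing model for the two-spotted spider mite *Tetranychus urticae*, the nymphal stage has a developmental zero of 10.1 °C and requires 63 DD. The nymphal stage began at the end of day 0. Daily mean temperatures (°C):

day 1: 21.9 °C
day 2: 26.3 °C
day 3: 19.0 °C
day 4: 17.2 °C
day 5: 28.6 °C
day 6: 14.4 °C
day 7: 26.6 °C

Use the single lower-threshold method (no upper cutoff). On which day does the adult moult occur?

day 6

Daily DD above 10.1 °C: 11.8, 16.2, 8.9, 7.1, 18.5, 4.3, 16.5.
Cumulative: 11.8, 28.0, 36.9, 44.0, 62.5, 66.8, 83.3.
The total first reaches 63 DD on day 6.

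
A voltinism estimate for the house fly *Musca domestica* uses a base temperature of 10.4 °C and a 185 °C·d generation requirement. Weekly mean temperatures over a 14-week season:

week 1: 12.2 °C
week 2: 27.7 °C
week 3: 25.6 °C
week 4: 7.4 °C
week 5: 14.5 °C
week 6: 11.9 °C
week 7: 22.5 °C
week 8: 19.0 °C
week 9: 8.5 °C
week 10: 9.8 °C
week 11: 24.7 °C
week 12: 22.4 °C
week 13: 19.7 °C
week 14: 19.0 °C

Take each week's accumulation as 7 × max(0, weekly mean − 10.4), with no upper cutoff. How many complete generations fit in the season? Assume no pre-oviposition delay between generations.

Weekly DD (7 × max(0, T̄ − 10.4)): 12.6, 121.1, 106.4, 0.0, 28.7, 10.5, 84.7, 60.2, 0.0, 0.0, 100.1, 84.0, 65.1, 60.2.
Season total = 733.6 DD.
Complete generations = ⌊733.6 / 185⌋ = 3.

3 generations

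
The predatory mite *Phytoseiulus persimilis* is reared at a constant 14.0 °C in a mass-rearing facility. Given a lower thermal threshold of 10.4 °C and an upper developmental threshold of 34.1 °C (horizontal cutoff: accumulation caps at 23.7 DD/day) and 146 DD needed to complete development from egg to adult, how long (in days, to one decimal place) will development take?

Daily accumulation = 14.0 − 10.4 = 3.6 DD/day.
Duration = 146 / 3.6 = 40.556 ≈ 40.6 days.

40.6 days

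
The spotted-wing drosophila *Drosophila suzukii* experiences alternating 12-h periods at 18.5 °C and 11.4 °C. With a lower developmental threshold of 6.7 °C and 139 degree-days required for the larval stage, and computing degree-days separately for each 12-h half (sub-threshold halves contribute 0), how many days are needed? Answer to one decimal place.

Day half: max(0, 18.5 − 6.7) × 0.5 = 11.8 × 0.5 = 5.90 DD.
Night half: max(0, 11.4 − 6.7) × 0.5 = 4.7 × 0.5 = 2.35 DD.
Per 24 h: 8.25 DD/day.
Duration = 139 / 8.25 = 16.848 ≈ 16.8 days.

16.8 days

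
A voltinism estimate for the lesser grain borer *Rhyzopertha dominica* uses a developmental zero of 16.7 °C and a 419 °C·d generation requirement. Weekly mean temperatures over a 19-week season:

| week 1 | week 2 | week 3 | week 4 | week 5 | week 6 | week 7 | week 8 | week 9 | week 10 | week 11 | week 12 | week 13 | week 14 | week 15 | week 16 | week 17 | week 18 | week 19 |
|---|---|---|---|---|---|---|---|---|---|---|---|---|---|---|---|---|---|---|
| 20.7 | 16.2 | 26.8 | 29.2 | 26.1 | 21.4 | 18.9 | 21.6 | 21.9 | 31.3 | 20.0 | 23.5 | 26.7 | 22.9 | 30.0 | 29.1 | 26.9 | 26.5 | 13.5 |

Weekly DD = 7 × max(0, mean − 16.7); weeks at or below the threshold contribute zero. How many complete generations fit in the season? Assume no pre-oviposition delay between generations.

2 generations

Weekly DD (7 × max(0, T̄ − 16.7)): 28.0, 0.0, 70.7, 87.5, 65.8, 32.9, 15.4, 34.3, 36.4, 102.2, 23.1, 47.6, 70.0, 43.4, 93.1, 86.8, 71.4, 68.6, 0.0.
Season total = 977.2 DD.
Complete generations = ⌊977.2 / 419⌋ = 2.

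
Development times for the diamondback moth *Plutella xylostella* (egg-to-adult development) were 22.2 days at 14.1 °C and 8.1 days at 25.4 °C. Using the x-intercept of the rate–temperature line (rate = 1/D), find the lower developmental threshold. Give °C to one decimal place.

7.6 °C

Equal thermal constants: D₁(T₁ − T_b) = D₂(T₂ − T_b).
22.2·(14.1 − T_b) = 8.1·(25.4 − T_b)
T_b = (22.2·14.1 − 8.1·25.4) / (22.2 − 8.1) = 107.28 / 14.1 = 7.609 °C ≈ 7.6 °C.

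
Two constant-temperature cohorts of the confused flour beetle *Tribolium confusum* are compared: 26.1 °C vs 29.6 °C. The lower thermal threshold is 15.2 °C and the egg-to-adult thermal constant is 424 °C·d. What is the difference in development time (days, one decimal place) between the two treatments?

9.5 days

At 26.1 °C: 424 / (26.1 − 15.2) = 424 / 10.9 = 38.899 d.
At 29.6 °C: 424 / (29.6 − 15.2) = 424 / 14.4 = 29.444 d.
Difference = |38.899 − 29.444| = 9.455 ≈ 9.5 days.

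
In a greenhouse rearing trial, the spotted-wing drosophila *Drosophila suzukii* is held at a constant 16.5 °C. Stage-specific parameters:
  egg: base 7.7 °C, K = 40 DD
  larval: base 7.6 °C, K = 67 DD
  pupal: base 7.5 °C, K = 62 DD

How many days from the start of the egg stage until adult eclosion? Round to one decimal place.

19.0 days

egg: 40 / (16.5 − 7.7) = 40 / 8.8 = 4.545 d.
larval: 67 / (16.5 − 7.6) = 67 / 8.9 = 7.528 d.
pupal: 62 / (16.5 − 7.5) = 62 / 9.0 = 6.889 d.
Sum = 18.962 ≈ 19.0 days.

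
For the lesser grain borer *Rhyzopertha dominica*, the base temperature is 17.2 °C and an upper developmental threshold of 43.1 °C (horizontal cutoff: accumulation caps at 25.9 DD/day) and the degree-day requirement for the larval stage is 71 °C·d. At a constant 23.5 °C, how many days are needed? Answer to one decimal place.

11.3 days

Daily accumulation = 23.5 − 17.2 = 6.3 DD/day.
Duration = 71 / 6.3 = 11.270 ≈ 11.3 days.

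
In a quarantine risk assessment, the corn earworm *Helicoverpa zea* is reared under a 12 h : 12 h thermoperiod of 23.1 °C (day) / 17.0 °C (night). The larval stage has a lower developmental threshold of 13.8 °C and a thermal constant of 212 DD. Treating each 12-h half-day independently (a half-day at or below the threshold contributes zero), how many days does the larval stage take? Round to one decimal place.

Day half: max(0, 23.1 − 13.8) × 0.5 = 9.3 × 0.5 = 4.65 DD.
Night half: max(0, 17.0 − 13.8) × 0.5 = 3.2 × 0.5 = 1.60 DD.
Per 24 h: 6.25 DD/day.
Duration = 212 / 6.25 = 33.920 ≈ 33.9 days.

33.9 days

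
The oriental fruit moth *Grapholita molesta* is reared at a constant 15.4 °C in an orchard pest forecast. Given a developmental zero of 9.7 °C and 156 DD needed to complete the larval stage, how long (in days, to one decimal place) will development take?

Daily accumulation = 15.4 − 9.7 = 5.7 DD/day.
Duration = 156 / 5.7 = 27.368 ≈ 27.4 days.

27.4 days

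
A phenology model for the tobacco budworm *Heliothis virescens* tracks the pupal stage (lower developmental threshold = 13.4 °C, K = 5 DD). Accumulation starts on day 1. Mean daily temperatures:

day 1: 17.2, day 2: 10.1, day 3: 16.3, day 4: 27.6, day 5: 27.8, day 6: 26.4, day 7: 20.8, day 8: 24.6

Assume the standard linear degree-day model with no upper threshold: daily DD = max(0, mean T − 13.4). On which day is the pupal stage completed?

day 3

Daily DD above 13.4 °C: 3.8, 0.0, 2.9, 14.2, 14.4, 13.0, 7.4, 11.2.
Cumulative: 3.8, 3.8, 6.7, 20.9, 35.3, 48.3, 55.7, 66.9.
The total first reaches 5 DD on day 3.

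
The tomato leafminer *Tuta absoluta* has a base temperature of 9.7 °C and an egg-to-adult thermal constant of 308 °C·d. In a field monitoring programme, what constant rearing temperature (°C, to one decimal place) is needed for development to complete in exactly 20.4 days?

Required daily accumulation = 308 / 20.4 = 15.098 DD/day.
T = T_base + 15.098 = 9.7 + 15.098 = 24.798 ≈ 24.8 °C.

24.8 °C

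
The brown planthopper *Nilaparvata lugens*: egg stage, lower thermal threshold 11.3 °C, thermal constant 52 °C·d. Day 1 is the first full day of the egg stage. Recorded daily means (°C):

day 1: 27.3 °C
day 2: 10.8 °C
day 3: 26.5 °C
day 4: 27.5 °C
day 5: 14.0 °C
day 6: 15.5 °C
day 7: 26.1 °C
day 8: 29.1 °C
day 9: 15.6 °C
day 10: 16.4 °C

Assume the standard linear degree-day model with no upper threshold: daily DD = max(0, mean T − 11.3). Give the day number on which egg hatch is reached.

Daily DD above 11.3 °C: 16.0, 0.0, 15.2, 16.2, 2.7, 4.2, 14.8, 17.8, 4.3, 5.1.
Cumulative: 16.0, 16.0, 31.2, 47.4, 50.1, 54.3, 69.1, 86.9, 91.2, 96.3.
The total first reaches 52 DD on day 6.

day 6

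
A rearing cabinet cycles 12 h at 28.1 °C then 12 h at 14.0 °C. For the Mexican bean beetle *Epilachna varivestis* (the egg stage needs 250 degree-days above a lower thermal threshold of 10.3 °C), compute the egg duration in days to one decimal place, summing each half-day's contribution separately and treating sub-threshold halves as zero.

Day half: max(0, 28.1 − 10.3) × 0.5 = 17.8 × 0.5 = 8.90 DD.
Night half: max(0, 14.0 − 10.3) × 0.5 = 3.7 × 0.5 = 1.85 DD.
Per 24 h: 10.75 DD/day.
Duration = 250 / 10.75 = 23.256 ≈ 23.3 days.

23.3 days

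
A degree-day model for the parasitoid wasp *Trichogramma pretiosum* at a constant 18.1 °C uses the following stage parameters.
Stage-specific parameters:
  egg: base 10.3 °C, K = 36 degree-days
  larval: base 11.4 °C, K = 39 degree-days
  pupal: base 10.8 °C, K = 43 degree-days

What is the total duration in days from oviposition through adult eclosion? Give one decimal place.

egg: 36 / (18.1 − 10.3) = 36 / 7.8 = 4.615 d.
larval: 39 / (18.1 − 11.4) = 39 / 6.7 = 5.821 d.
pupal: 43 / (18.1 − 10.8) = 43 / 7.3 = 5.890 d.
Sum = 16.327 ≈ 16.3 days.

16.3 days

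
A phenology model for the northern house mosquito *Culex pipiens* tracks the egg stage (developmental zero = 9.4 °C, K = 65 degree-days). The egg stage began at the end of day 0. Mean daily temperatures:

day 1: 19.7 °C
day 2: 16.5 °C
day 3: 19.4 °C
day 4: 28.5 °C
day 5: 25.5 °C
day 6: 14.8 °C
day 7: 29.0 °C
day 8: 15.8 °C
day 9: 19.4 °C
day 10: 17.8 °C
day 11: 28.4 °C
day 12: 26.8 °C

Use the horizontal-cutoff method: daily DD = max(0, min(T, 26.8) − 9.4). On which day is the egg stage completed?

day 6

Daily DD above 9.4 °C (capped at 17.4): 10.3, 7.1, 10.0, 17.4, 16.1, 5.4, 17.4, 6.4, 10.0, 8.4, 17.4, 17.4.
Cumulative: 10.3, 17.4, 27.4, 44.8, 60.9, 66.3, 83.7, 90.1, 100.1, 108.5, 125.9, 143.3.
The total first reaches 65 DD on day 6.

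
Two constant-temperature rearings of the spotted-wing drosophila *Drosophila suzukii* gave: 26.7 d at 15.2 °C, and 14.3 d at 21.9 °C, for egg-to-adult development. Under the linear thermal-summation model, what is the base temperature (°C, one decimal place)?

7.5 °C

Linear rate model ⇒ the product D·(T − T_b) is constant across temperatures.
26.7·(15.2 − T_b) = 14.3·(21.9 − T_b)
T_b = (26.7·15.2 − 14.3·21.9) / (26.7 − 14.3) = 92.67 / 12.4 = 7.473 °C ≈ 7.5 °C.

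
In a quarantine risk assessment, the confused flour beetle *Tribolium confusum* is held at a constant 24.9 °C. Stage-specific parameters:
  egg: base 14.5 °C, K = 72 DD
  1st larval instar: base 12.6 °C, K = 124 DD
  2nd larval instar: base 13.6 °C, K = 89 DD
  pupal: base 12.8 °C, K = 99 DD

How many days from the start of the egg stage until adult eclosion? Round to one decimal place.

egg: 72 / (24.9 − 14.5) = 72 / 10.4 = 6.923 d.
1st larval instar: 124 / (24.9 − 12.6) = 124 / 12.3 = 10.081 d.
2nd larval instar: 89 / (24.9 − 13.6) = 89 / 11.3 = 7.876 d.
pupal: 99 / (24.9 − 12.8) = 99 / 12.1 = 8.182 d.
Sum = 33.062 ≈ 33.1 days.

33.1 days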